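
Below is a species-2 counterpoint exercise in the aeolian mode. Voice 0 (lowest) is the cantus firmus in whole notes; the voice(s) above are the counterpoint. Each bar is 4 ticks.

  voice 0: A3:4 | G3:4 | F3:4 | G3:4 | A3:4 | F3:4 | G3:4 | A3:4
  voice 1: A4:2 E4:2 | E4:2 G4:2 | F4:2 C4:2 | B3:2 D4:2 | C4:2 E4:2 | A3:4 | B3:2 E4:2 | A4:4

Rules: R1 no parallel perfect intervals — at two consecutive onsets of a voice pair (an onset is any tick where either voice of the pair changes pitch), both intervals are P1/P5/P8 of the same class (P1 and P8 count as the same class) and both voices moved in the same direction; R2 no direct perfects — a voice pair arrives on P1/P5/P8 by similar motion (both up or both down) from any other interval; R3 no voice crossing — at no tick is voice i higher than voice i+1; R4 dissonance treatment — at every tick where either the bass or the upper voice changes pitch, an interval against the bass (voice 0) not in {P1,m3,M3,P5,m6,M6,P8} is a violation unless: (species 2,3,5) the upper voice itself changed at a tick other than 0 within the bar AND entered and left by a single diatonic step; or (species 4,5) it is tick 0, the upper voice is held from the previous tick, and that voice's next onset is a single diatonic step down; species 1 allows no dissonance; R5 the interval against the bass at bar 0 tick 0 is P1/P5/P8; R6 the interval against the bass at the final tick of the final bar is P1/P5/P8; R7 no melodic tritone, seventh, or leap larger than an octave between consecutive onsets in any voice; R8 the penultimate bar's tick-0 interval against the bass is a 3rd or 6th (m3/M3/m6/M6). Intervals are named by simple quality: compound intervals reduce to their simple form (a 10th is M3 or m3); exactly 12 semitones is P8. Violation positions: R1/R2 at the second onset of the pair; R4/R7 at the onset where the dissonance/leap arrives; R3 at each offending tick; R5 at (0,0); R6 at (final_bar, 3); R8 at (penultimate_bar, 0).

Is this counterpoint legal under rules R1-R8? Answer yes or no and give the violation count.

bar 0: v0=A3 v1=A4 (P8)
bar 1: v0=G3 v1=E4 (M6)
bar 2: v0=F3 v1=F4 (P8)
bar 3: v0=G3 v1=B3 (M3)
bar 4: v0=A3 v1=C4 (m3)
bar 5: v0=F3 v1=A3 (M3)
bar 6: v0=G3 v1=B3 (M3)
bar 7: v0=A3 v1=A4 (P8)
  R1 @ bar2.0: G3/G4 P8 -> F3/F4 P8 similar
  R2 @ bar7.0: G3/E4 M6 -> A3/A4 P8 similar

No (2 violations)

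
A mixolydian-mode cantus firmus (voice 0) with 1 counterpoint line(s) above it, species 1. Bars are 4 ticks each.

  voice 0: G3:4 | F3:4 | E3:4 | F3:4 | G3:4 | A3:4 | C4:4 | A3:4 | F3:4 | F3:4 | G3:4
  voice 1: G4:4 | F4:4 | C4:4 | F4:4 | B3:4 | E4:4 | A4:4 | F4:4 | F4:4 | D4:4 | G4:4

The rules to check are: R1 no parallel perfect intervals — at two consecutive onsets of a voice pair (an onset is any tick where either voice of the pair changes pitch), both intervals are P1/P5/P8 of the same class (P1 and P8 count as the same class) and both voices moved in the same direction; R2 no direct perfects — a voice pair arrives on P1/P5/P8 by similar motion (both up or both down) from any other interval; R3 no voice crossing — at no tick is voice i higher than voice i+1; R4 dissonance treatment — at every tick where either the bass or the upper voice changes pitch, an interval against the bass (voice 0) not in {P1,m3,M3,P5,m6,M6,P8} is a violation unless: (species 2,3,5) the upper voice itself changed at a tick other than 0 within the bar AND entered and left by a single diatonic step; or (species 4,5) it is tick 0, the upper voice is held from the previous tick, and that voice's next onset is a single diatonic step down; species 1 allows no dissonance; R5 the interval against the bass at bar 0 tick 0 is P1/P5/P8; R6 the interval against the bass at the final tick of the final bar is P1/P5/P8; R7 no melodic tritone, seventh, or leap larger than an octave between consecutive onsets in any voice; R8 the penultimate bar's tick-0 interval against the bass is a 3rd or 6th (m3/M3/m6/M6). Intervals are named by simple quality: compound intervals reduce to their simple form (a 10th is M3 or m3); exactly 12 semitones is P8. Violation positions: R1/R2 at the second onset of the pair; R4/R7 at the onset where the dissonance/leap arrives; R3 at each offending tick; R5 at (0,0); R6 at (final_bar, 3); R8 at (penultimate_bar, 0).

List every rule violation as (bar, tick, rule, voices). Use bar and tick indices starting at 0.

(1, 0, R1, (0, 1))
(3, 0, R2, (0, 1))
(4, 0, R7, (1,))
(5, 0, R2, (0, 1))
(10, 0, R2, (0, 1))

bar 0: v0=G3 v1=G4 downbeat P8
bar 1: v0=F3 v1=F4 downbeat P8
bar 2: v0=E3 v1=C4 downbeat m6
bar 3: v0=F3 v1=F4 downbeat P8
bar 4: v0=G3 v1=B3 downbeat M3
bar 5: v0=A3 v1=E4 downbeat P5
bar 6: v0=C4 v1=A4 downbeat M6
bar 7: v0=A3 v1=F4 downbeat m6
bar 8: v0=F3 v1=F4 downbeat P8
bar 9: v0=F3 v1=D4 downbeat M6
bar 10: v0=G3 v1=G4 downbeat P8
  -> R1 @ bar 1 tick 0 v(0, 1): G3/G4 P8 -> F3/F4 P8 similar
  -> R2 @ bar 3 tick 0 v(0, 1): E3/C4 m6 -> F3/F4 P8 similar
  -> R7 @ bar 4 tick 0 v(1,): F4->B3 leap 6st
  -> R2 @ bar 5 tick 0 v(0, 1): G3/B3 M3 -> A3/E4 P5 similar
  -> R2 @ bar 10 tick 0 v(0, 1): F3/D4 M6 -> G3/G4 P8 similar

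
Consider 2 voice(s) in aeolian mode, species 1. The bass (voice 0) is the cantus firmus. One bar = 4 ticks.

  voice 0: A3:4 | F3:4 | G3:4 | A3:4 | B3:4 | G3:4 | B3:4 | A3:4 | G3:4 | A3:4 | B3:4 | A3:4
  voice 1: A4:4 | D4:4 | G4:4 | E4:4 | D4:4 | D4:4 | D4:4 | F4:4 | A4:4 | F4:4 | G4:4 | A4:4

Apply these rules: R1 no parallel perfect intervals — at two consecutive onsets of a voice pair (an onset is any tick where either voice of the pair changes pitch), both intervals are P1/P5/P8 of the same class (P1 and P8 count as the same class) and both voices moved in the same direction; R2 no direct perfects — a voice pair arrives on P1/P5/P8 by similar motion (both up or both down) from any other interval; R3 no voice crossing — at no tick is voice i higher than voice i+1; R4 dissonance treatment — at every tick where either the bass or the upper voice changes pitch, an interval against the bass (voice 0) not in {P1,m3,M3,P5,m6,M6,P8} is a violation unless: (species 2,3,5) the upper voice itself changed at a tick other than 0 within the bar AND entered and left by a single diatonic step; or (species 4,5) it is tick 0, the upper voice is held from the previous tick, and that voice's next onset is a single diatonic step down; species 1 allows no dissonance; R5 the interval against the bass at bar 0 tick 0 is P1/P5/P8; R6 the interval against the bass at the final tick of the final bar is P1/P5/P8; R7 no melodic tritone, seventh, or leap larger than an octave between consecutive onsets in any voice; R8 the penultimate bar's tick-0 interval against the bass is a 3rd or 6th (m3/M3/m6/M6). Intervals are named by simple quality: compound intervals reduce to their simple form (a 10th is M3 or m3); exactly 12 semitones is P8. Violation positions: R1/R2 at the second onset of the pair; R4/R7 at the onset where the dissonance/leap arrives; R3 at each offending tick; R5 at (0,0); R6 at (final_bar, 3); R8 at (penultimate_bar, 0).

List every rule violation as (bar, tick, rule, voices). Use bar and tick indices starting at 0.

(2, 0, R2, (0, 1))
(8, 0, R4, (0, 1))

bar 0: v0=A3 v1=A4 downbeat P8
bar 1: v0=F3 v1=D4 downbeat M6
bar 2: v0=G3 v1=G4 downbeat P8
bar 3: v0=A3 v1=E4 downbeat P5
bar 4: v0=B3 v1=D4 downbeat m3
bar 5: v0=G3 v1=D4 downbeat P5
bar 6: v0=B3 v1=D4 downbeat m3
bar 7: v0=A3 v1=F4 downbeat m6
bar 8: v0=G3 v1=A4 downbeat M2
bar 9: v0=A3 v1=F4 downbeat m6
bar 10: v0=B3 v1=G4 downbeat m6
bar 11: v0=A3 v1=A4 downbeat P8
  -> R2 @ bar 2 tick 0 v(0, 1): F3/D4 M6 -> G3/G4 P8 similar
  -> R4 @ bar 8 tick 0 v(0, 1): G3/A4 M2 untreated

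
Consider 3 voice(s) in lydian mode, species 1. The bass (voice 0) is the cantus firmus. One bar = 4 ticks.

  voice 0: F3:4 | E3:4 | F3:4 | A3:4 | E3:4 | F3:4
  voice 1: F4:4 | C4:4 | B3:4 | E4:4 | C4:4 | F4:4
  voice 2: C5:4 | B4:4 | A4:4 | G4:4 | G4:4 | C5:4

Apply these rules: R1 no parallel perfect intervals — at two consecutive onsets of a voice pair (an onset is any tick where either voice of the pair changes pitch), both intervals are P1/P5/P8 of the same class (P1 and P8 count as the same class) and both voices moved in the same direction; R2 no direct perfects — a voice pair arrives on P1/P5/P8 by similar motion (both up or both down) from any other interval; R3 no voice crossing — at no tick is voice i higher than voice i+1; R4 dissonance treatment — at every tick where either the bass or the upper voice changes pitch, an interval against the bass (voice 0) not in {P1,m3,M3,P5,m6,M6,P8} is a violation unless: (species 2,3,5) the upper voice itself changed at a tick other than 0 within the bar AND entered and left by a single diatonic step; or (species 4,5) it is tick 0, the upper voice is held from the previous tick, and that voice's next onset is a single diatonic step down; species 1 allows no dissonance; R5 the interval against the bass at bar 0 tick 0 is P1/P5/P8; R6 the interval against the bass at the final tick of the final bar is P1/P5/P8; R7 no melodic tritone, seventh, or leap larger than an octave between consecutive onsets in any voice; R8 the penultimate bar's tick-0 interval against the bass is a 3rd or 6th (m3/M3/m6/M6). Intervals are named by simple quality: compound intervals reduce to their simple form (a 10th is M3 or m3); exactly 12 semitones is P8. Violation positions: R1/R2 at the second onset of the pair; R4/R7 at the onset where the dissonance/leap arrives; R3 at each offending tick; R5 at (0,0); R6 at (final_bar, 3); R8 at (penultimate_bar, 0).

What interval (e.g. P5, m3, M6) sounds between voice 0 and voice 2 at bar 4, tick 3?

voice 0=E3 voice 2=G4 -> m3

m3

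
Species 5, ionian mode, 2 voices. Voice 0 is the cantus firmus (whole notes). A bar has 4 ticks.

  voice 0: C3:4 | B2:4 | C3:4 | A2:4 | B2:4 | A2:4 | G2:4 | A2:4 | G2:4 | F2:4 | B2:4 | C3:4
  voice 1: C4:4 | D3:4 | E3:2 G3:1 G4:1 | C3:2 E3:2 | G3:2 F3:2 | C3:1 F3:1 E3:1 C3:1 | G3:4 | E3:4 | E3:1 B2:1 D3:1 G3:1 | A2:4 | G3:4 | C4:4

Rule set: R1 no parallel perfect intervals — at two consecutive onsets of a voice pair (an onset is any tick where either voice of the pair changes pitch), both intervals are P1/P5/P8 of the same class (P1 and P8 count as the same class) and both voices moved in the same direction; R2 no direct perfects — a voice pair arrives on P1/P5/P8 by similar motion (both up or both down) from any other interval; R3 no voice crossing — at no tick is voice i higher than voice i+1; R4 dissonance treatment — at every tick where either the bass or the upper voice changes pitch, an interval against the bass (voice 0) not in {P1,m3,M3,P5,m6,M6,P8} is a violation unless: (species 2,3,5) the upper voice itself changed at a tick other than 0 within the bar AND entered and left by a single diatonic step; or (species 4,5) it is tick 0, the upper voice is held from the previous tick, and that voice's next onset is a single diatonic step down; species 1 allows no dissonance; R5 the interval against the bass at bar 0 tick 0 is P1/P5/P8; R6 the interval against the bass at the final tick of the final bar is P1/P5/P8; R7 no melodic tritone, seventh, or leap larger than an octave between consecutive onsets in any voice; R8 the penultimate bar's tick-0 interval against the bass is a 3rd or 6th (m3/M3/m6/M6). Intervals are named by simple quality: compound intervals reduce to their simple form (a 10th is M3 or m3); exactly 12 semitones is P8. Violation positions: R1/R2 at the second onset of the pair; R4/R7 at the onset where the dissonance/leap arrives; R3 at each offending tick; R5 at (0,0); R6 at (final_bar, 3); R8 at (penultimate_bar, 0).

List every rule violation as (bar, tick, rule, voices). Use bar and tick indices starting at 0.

bar 0: v0=C3 v1=C4 downbeat P8
bar 1: v0=B2 v1=D3 downbeat m3
bar 2: v0=C3 v1=E3 downbeat M3
bar 3: v0=A2 v1=C3 downbeat m3
bar 4: v0=B2 v1=G3 downbeat m6
bar 5: v0=A2 v1=C3 downbeat m3
bar 6: v0=G2 v1=G3 downbeat P8
bar 7: v0=A2 v1=E3 downbeat P5
bar 8: v0=G2 v1=E3 downbeat M6
bar 9: v0=F2 v1=A2 downbeat M3
bar 10: v0=B2 v1=G3 downbeat m6
bar 11: v0=C3 v1=C4 downbeat P8
  -> R7 @ bar 1 tick 0 v(1,): C4->D3 leap 10st
  -> R7 @ bar 3 tick 0 v(1,): G4->C3 leap 19st
  -> R4 @ bar 4 tick 2 v(0, 1): B2/F3 TT untreated
  -> R7 @ bar 9 tick 0 v(1,): G3->A2 leap 10st
  -> R7 @ bar 10 tick 0 v(0,): F2->B2 leap 6st
  -> R7 @ bar 10 tick 0 v(1,): A2->G3 leap 10st
  -> R2 @ bar 11 tick 0 v(0, 1): B2/G3 m6 -> C3/C4 P8 similar

(1, 0, R7, (1,))
(3, 0, R7, (1,))
(4, 2, R4, (0, 1))
(9, 0, R7, (1,))
(10, 0, R7, (0,))
(10, 0, R7, (1,))
(11, 0, R2, (0, 1))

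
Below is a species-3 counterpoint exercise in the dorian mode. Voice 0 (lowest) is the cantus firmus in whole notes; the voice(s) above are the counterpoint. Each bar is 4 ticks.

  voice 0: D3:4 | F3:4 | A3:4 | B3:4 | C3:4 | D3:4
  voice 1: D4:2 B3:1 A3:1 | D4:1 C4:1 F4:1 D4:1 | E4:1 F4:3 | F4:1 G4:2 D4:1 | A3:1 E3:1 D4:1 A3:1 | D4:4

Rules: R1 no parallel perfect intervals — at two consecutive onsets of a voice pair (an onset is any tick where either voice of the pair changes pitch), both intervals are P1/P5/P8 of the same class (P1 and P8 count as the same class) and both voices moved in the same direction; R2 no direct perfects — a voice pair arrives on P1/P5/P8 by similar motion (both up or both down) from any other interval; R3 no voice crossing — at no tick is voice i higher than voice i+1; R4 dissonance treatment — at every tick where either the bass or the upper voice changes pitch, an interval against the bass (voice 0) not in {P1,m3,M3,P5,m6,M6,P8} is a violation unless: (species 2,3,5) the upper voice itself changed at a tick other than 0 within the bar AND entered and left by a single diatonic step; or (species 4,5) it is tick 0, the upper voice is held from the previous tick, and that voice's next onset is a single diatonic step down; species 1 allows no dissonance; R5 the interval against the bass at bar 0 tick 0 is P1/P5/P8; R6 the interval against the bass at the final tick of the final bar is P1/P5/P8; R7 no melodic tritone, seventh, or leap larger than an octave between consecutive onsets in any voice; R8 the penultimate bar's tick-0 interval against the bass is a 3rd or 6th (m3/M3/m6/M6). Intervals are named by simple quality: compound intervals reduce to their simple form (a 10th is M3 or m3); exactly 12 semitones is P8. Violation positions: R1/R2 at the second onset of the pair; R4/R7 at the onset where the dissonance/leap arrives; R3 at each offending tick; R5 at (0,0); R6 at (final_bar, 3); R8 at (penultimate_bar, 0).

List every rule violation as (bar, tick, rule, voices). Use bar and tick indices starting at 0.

(2, 0, R2, (0, 1))
(3, 0, R4, (0, 1))
(4, 0, R7, (0,))
(4, 2, R4, (0, 1))
(4, 2, R7, (1,))
(5, 0, R2, (0, 1))

bar 0: v0=D3 v1=D4 downbeat P8
bar 1: v0=F3 v1=D4 downbeat M6
bar 2: v0=A3 v1=E4 downbeat P5
bar 3: v0=B3 v1=F4 downbeat TT
bar 4: v0=C3 v1=A3 downbeat M6
bar 5: v0=D3 v1=D4 downbeat P8
  -> R2 @ bar 2 tick 0 v(0, 1): F3/D4 M6 -> A3/E4 P5 similar
  -> R4 @ bar 3 tick 0 v(0, 1): B3/F4 TT untreated
  -> R7 @ bar 4 tick 0 v(0,): B3->C3 leap 11st
  -> R4 @ bar 4 tick 2 v(0, 1): C3/D4 M2 untreated
  -> R7 @ bar 4 tick 2 v(1,): E3->D4 leap 10st
  -> R2 @ bar 5 tick 0 v(0, 1): C3/A3 M6 -> D3/D4 P8 similar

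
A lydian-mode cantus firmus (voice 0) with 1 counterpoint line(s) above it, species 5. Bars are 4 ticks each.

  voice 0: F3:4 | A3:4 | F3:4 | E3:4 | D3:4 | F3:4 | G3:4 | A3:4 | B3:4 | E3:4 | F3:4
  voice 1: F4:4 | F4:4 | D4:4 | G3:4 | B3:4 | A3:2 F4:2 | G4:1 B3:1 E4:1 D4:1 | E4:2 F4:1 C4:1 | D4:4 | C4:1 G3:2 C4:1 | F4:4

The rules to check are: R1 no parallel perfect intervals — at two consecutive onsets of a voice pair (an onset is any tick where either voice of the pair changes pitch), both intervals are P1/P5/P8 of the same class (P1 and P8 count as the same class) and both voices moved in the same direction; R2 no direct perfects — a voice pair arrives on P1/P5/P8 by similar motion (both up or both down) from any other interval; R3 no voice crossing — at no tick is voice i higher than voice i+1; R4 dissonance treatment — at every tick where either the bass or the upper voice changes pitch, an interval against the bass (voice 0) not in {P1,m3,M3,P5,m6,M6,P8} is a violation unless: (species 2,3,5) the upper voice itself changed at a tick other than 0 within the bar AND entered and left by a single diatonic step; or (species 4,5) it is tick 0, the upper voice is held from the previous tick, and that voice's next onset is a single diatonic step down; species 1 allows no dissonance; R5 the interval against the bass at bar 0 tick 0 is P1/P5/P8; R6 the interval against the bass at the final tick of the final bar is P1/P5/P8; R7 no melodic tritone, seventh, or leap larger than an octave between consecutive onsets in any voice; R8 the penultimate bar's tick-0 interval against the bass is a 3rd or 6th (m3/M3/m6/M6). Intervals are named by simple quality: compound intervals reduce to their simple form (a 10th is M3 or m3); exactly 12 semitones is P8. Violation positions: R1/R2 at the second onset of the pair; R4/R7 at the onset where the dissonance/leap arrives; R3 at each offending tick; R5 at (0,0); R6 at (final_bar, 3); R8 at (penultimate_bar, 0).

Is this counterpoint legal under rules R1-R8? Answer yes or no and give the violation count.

bar 0: v0=F3 v1=F4 (P8)
bar 1: v0=A3 v1=F4 (m6)
bar 2: v0=F3 v1=D4 (M6)
bar 3: v0=E3 v1=G3 (m3)
bar 4: v0=D3 v1=B3 (M6)
bar 5: v0=F3 v1=A3 (M3)
bar 6: v0=G3 v1=G4 (P8)
bar 7: v0=A3 v1=E4 (P5)
bar 8: v0=B3 v1=D4 (m3)
bar 9: v0=E3 v1=C4 (m6)
bar 10: v0=F3 v1=F4 (P8)
  R1 @ bar6.0: F3/F4 P8 -> G3/G4 P8 similar
  R1 @ bar7.0: G3/D4 P5 -> A3/E4 P5 similar
  R2 @ bar10.0: E3/C4 m6 -> F3/F4 P8 similar

No (3 violations)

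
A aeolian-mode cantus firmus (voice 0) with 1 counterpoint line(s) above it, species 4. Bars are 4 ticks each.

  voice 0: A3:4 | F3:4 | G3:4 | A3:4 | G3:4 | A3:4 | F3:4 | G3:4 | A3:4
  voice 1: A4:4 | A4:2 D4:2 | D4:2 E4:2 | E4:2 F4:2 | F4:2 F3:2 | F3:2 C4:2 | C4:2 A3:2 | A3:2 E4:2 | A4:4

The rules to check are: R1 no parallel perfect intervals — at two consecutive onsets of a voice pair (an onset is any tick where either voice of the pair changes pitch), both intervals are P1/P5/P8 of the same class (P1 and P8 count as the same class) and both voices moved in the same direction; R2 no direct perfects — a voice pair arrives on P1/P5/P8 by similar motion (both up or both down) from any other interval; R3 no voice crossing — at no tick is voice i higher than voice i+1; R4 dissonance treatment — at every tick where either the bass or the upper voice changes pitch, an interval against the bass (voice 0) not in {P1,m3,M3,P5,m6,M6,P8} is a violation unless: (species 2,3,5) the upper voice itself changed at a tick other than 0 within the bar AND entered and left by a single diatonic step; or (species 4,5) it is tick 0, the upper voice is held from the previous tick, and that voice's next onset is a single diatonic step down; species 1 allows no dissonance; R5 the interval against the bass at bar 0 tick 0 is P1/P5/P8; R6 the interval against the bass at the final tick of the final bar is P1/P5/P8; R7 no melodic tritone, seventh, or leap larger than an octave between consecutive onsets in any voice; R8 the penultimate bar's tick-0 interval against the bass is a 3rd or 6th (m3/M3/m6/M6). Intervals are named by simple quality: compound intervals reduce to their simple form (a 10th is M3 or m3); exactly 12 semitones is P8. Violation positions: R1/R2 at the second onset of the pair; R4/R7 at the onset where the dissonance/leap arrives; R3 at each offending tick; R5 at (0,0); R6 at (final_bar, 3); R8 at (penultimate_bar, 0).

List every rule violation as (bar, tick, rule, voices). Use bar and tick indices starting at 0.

(4, 0, R4, (0, 1))
(4, 2, R3, (0, 1))
(4, 2, R4, (0, 1))
(4, 3, R3, (0, 1))
(5, 0, R3, (0, 1))
(5, 1, R3, (0, 1))
(7, 0, R4, (0, 1))
(7, 0, R8, (0, 1))
(8, 0, R2, (0, 1))

bar 0: v0=A3 v1=A4 downbeat P8
bar 1: v0=F3 v1=A4 downbeat M3
bar 2: v0=G3 v1=D4 downbeat P5
bar 3: v0=A3 v1=E4 downbeat P5
bar 4: v0=G3 v1=F4 downbeat m7
bar 5: v0=A3 v1=F3 downbeat M3
bar 6: v0=F3 v1=C4 downbeat P5
bar 7: v0=G3 v1=A3 downbeat M2
bar 8: v0=A3 v1=A4 downbeat P8
  -> R4 @ bar 4 tick 0 v(0, 1): G3/F4 m7 untreated
  -> R3 @ bar 4 tick 2 v(0, 1): G3 above F3
  -> R4 @ bar 4 tick 2 v(0, 1): G3/F3 M2 untreated
  -> R3 @ bar 4 tick 3 v(0, 1): G3 above F3
  -> R3 @ bar 5 tick 0 v(0, 1): A3 above F3
  -> R3 @ bar 5 tick 1 v(0, 1): A3 above F3
  -> R4 @ bar 7 tick 0 v(0, 1): G3/A3 M2 untreated
  -> R8 @ bar 7 tick 0 v(0, 1): penult M2 not 3rd/6th
  -> R2 @ bar 8 tick 0 v(0, 1): G3/E4 M6 -> A3/A4 P8 similar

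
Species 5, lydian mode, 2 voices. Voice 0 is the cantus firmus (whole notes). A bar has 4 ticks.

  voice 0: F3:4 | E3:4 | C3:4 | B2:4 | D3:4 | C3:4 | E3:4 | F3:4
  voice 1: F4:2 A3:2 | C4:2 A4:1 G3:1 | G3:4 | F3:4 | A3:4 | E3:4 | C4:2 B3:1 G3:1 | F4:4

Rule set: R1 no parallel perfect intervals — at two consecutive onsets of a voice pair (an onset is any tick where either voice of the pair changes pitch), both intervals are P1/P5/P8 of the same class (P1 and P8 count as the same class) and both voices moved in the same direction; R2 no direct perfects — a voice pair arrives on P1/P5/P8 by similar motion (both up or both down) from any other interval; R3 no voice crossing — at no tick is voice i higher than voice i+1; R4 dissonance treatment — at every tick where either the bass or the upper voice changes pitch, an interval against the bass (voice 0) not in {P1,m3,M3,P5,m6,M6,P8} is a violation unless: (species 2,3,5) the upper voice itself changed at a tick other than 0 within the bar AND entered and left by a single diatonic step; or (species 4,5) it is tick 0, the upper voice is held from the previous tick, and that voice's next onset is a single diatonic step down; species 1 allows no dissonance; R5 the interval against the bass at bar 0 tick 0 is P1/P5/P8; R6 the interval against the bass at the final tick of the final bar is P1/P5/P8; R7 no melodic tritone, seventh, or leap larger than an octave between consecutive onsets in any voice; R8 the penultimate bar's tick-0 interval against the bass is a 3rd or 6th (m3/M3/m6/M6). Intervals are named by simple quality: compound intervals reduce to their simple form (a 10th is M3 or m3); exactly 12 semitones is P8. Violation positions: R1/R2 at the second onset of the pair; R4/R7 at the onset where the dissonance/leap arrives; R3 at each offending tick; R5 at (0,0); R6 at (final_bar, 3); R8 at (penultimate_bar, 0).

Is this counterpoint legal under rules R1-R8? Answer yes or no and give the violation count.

No (6 violations)

bar 0: v0=F3 v1=F4 (P8)
bar 1: v0=E3 v1=C4 (m6)
bar 2: v0=C3 v1=G3 (P5)
bar 3: v0=B2 v1=F3 (TT)
bar 4: v0=D3 v1=A3 (P5)
bar 5: v0=C3 v1=E3 (M3)
bar 6: v0=E3 v1=C4 (m6)
bar 7: v0=F3 v1=F4 (P8)
  R4 @ bar1.2: E3/A4 P4 untreated
  R7 @ bar1.3: A4->G3 leap 14st
  R4 @ bar3.0: B2/F3 TT untreated
  R2 @ bar4.0: B2/F3 TT -> D3/A3 P5 similar
  R2 @ bar7.0: E3/G3 m3 -> F3/F4 P8 similar
  R7 @ bar7.0: G3->F4 leap 10st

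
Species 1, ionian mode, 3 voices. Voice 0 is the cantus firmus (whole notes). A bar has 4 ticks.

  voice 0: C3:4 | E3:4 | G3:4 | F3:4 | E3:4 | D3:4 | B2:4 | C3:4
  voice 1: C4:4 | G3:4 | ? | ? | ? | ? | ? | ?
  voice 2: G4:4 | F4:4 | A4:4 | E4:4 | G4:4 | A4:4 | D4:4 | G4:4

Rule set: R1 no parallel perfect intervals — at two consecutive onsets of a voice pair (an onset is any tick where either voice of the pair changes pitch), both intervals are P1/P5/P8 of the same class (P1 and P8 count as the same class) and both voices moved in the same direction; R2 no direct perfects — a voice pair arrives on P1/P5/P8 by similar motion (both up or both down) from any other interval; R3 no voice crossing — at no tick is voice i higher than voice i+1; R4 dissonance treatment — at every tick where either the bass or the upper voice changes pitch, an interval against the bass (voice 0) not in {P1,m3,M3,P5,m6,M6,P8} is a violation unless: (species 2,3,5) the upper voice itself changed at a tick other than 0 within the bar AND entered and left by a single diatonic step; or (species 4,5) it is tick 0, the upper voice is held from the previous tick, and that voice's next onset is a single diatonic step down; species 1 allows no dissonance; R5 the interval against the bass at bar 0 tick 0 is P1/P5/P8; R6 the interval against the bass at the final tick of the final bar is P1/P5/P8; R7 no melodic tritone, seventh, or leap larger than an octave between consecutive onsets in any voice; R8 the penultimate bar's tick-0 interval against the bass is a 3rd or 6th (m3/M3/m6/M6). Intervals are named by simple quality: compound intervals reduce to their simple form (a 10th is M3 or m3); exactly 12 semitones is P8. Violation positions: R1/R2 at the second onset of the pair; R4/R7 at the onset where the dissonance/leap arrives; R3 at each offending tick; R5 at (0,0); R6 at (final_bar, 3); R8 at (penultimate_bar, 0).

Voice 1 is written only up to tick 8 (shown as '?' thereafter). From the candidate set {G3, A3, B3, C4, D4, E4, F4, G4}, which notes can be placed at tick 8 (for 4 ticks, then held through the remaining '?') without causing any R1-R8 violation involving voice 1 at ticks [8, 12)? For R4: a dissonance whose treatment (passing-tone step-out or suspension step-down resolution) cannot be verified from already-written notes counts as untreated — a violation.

{B3, E4, G3}

G3: legal
A3: violates R2,R4
B3: legal
C4: violates R4
D4: violates R2
E4: legal
F4: violates R4,R7
G4: violates R2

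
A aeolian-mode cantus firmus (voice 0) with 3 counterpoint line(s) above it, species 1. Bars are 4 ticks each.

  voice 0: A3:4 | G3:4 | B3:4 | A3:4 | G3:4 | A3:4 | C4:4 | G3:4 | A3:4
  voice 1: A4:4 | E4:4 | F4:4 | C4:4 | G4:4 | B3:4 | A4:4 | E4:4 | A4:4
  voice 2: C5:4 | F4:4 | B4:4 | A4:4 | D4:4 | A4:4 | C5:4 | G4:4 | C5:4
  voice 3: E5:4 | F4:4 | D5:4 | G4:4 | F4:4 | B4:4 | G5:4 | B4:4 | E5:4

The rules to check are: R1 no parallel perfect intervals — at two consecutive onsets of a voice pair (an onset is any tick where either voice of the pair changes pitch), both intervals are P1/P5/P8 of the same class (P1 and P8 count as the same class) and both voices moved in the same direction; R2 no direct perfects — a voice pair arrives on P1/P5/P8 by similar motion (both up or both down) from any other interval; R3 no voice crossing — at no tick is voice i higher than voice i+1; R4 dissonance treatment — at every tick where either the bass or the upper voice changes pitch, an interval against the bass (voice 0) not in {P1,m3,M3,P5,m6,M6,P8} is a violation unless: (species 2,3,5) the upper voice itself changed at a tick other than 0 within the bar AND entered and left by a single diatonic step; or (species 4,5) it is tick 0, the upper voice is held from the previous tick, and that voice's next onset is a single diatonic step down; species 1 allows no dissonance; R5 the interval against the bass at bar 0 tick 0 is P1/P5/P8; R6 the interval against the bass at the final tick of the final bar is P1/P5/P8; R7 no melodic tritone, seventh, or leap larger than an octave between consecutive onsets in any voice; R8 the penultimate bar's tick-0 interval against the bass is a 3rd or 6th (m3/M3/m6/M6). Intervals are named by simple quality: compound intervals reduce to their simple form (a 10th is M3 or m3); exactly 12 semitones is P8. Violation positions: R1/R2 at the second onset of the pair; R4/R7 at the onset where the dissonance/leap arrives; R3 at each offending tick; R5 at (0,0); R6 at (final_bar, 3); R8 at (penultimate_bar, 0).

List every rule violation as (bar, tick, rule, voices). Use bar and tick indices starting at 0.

bar 0: v0=A3 v1=A4 v2=C5 v3=E5 downbeat P5
bar 1: v0=G3 v1=E4 v2=F4 v3=F4 downbeat m7
bar 2: v0=B3 v1=F4 v2=B4 v3=D5 downbeat m3
bar 3: v0=A3 v1=C4 v2=A4 v3=G4 downbeat m7
bar 4: v0=G3 v1=G4 v2=D4 v3=F4 downbeat m7
bar 5: v0=A3 v1=B3 v2=A4 v3=B4 downbeat M2
bar 6: v0=C4 v1=A4 v2=C5 v3=G5 downbeat P5
bar 7: v0=G3 v1=E4 v2=G4 v3=B4 downbeat M3
bar 8: v0=A3 v1=A4 v2=C5 v3=E5 downbeat P5
  -> R5 @ bar 0 tick 0 v(0, 2): opens on m3
  -> R2 @ bar 1 tick 0 v(2, 3): C5/E5 M3 -> F4/F4 P1 similar
  -> R4 @ bar 1 tick 0 v(0, 2): G3/F4 m7 untreated
  -> R4 @ bar 1 tick 0 v(0, 3): G3/F4 m7 untreated
  -> R7 @ bar 1 tick 0 v(3,): E5->F4 leap 11st
  -> R2 @ bar 2 tick 0 v(0, 2): G3/F4 m7 -> B3/B4 P8 similar
  -> R4 @ bar 2 tick 0 v(0, 1): B3/F4 TT untreated
  -> R7 @ bar 2 tick 0 v(2,): F4->B4 leap 6st
  -> R1 @ bar 3 tick 0 v(0, 2): B3/B4 P8 -> A3/A4 P8 similar
  -> R2 @ bar 3 tick 0 v(1, 3): F4/D5 M6 -> C4/G4 P5 similar
  -> R3 @ bar 3 tick 0 v(2, 3): A4 above G4
  -> R4 @ bar 3 tick 0 v(0, 3): A3/G4 m7 untreated
  -> R3 @ bar 3 tick 1 v(2, 3): A4 above G4
  -> R3 @ bar 3 tick 2 v(2, 3): A4 above G4
  -> R3 @ bar 3 tick 3 v(2, 3): A4 above G4
  -> R2 @ bar 4 tick 0 v(0, 2): A3/A4 P8 -> G3/D4 P5 similar
  -> R3 @ bar 4 tick 0 v(1, 2): G4 above D4
  -> R4 @ bar 4 tick 0 v(0, 3): G3/F4 m7 untreated
  -> R3 @ bar 4 tick 1 v(1, 2): G4 above D4
  -> R3 @ bar 4 tick 2 v(1, 2): G4 above D4
  -> R3 @ bar 4 tick 3 v(1, 2): G4 above D4
  -> R2 @ bar 5 tick 0 v(0, 2): G3/D4 P5 -> A3/A4 P8 similar
  -> R4 @ bar 5 tick 0 v(0, 1): A3/B3 M2 untreated
  -> R4 @ bar 5 tick 0 v(0, 3): A3/B4 M2 untreated
  -> R7 @ bar 5 tick 0 v(3,): F4->B4 leap 6st
  -> R1 @ bar 6 tick 0 v(0, 2): A3/A4 P8 -> C4/C5 P8 similar
  -> R2 @ bar 6 tick 0 v(0, 3): A3/B4 M2 -> C4/G5 P5 similar
  -> R2 @ bar 6 tick 0 v(2, 3): A4/B4 M2 -> C5/G5 P5 similar
  -> R7 @ bar 6 tick 0 v(1,): B3->A4 leap 10st
  -> R1 @ bar 7 tick 0 v(0, 2): C4/C5 P8 -> G3/G4 P8 similar
  -> R2 @ bar 7 tick 0 v(1, 3): A4/G5 m7 -> E4/B4 P5 similar
  -> R8 @ bar 7 tick 0 v(0, 2): penult P8 not 3rd/6th
  -> R1 @ bar 8 tick 0 v(1, 3): E4/B4 P5 -> A4/E5 P5 similar
  -> R2 @ bar 8 tick 0 v(0, 1): G3/E4 M6 -> A3/A4 P8 similar
  -> R2 @ bar 8 tick 0 v(0, 3): G3/B4 M3 -> A3/E5 P5 similar
  -> R6 @ bar 8 tick 3 v(0, 2): closes on m3

(0, 0, R5, (0, 2))
(1, 0, R2, (2, 3))
(1, 0, R4, (0, 2))
(1, 0, R4, (0, 3))
(1, 0, R7, (3,))
(2, 0, R2, (0, 2))
(2, 0, R4, (0, 1))
(2, 0, R7, (2,))
(3, 0, R1, (0, 2))
(3, 0, R2, (1, 3))
(3, 0, R3, (2, 3))
(3, 0, R4, (0, 3))
(3, 1, R3, (2, 3))
(3, 2, R3, (2, 3))
(3, 3, R3, (2, 3))
(4, 0, R2, (0, 2))
(4, 0, R3, (1, 2))
(4, 0, R4, (0, 3))
(4, 1, R3, (1, 2))
(4, 2, R3, (1, 2))
(4, 3, R3, (1, 2))
(5, 0, R2, (0, 2))
(5, 0, R4, (0, 1))
(5, 0, R4, (0, 3))
(5, 0, R7, (3,))
(6, 0, R1, (0, 2))
(6, 0, R2, (0, 3))
(6, 0, R2, (2, 3))
(6, 0, R7, (1,))
(7, 0, R1, (0, 2))
(7, 0, R2, (1, 3))
(7, 0, R8, (0, 2))
(8, 0, R1, (1, 3))
(8, 0, R2, (0, 1))
(8, 0, R2, (0, 3))
(8, 3, R6, (0, 2))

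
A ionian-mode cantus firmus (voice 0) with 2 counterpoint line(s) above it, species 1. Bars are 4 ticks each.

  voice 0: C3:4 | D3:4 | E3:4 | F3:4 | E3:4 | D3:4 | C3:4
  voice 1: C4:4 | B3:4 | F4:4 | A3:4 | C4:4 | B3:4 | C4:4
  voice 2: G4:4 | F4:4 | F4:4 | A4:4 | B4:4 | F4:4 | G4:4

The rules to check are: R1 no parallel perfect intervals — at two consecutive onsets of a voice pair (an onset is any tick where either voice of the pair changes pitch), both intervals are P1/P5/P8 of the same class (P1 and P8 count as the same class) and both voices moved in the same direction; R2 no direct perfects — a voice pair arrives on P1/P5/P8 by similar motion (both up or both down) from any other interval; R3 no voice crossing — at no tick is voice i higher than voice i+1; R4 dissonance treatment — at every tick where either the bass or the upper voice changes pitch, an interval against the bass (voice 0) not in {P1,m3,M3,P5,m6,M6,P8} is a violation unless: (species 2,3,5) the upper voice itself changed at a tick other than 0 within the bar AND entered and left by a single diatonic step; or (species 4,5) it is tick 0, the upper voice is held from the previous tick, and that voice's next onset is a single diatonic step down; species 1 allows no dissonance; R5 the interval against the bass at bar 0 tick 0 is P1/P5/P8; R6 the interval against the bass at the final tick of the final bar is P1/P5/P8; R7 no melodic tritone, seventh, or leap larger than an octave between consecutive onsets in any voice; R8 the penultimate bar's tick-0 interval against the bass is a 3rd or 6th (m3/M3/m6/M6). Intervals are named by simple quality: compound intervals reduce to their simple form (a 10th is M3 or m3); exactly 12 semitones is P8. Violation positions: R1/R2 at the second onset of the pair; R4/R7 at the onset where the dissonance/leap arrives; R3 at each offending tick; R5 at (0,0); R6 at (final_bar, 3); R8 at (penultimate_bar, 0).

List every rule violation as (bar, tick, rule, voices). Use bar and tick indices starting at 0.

(2, 0, R4, (0, 1))
(2, 0, R4, (0, 2))
(2, 0, R7, (1,))
(5, 0, R7, (2,))
(6, 0, R2, (1, 2))

bar 0: v0=C3 v1=C4 v2=G4 downbeat P5
bar 1: v0=D3 v1=B3 v2=F4 downbeat m3
bar 2: v0=E3 v1=F4 v2=F4 downbeat m2
bar 3: v0=F3 v1=A3 v2=A4 downbeat M3
bar 4: v0=E3 v1=C4 v2=B4 downbeat P5
bar 5: v0=D3 v1=B3 v2=F4 downbeat m3
bar 6: v0=C3 v1=C4 v2=G4 downbeat P5
  -> R4 @ bar 2 tick 0 v(0, 1): E3/F4 m2 untreated
  -> R4 @ bar 2 tick 0 v(0, 2): E3/F4 m2 untreated
  -> R7 @ bar 2 tick 0 v(1,): B3->F4 leap 6st
  -> R7 @ bar 5 tick 0 v(2,): B4->F4 leap 6st
  -> R2 @ bar 6 tick 0 v(1, 2): B3/F4 TT -> C4/G4 P5 similar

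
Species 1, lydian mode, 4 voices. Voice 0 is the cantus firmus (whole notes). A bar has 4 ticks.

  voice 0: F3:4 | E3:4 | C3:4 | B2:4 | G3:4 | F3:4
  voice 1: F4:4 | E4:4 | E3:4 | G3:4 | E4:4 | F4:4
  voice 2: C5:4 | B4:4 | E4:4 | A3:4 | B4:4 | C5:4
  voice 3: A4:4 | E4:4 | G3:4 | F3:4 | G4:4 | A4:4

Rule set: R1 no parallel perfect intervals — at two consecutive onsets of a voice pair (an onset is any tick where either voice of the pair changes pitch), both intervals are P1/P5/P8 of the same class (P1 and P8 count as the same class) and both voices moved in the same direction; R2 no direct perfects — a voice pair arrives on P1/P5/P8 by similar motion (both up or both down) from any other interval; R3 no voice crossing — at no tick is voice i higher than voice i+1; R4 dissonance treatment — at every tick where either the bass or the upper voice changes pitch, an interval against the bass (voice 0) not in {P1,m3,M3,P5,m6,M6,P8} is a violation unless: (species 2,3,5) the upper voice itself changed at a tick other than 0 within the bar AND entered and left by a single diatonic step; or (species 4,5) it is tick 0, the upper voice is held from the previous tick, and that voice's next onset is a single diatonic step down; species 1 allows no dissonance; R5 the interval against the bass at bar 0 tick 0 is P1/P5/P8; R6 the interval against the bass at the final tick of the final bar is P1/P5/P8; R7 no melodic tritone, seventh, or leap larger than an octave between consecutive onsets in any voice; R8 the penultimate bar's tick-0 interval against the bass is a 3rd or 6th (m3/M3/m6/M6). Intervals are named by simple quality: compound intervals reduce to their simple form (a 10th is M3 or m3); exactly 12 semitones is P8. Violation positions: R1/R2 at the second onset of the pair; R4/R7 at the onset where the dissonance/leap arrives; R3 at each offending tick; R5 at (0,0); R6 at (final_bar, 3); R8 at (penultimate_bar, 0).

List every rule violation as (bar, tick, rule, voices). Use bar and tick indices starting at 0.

(0, 0, R3, (2, 3))
(0, 0, R5, (0, 3))
(0, 1, R3, (2, 3))
(0, 2, R3, (2, 3))
(0, 3, R3, (2, 3))
(1, 0, R1, (0, 1))
(1, 0, R1, (0, 2))
(1, 0, R1, (1, 2))
(1, 0, R2, (0, 3))
(1, 0, R2, (1, 3))
(1, 0, R2, (2, 3))
(1, 0, R3, (2, 3))
(1, 1, R3, (2, 3))
(1, 2, R3, (2, 3))
(1, 3, R3, (2, 3))
(2, 0, R2, (0, 3))
(2, 0, R2, (1, 2))
(2, 0, R3, (2, 3))
(2, 1, R3, (2, 3))
(2, 2, R3, (2, 3))
(2, 3, R3, (2, 3))
(3, 0, R3, (2, 3))
(3, 0, R4, (0, 2))
(3, 0, R4, (0, 3))
(3, 1, R3, (2, 3))
(3, 2, R3, (2, 3))
(3, 3, R3, (2, 3))
(4, 0, R2, (0, 3))
(4, 0, R2, (1, 2))
(4, 0, R3, (2, 3))
(4, 0, R7, (2,))
(4, 0, R7, (3,))
(4, 0, R8, (0, 3))
(4, 1, R3, (2, 3))
(4, 2, R3, (2, 3))
(4, 3, R3, (2, 3))
(5, 0, R1, (1, 2))
(5, 0, R3, (2, 3))
(5, 1, R3, (2, 3))
(5, 2, R3, (2, 3))
(5, 3, R3, (2, 3))
(5, 3, R6, (0, 3))

bar 0: v0=F3 v1=F4 v2=C5 v3=A4 downbeat M3
bar 1: v0=E3 v1=E4 v2=B4 v3=E4 downbeat P8
bar 2: v0=C3 v1=E3 v2=E4 v3=G3 downbeat P5
bar 3: v0=B2 v1=G3 v2=A3 v3=F3 downbeat TT
bar 4: v0=G3 v1=E4 v2=B4 v3=G4 downbeat P8
bar 5: v0=F3 v1=F4 v2=C5 v3=A4 downbeat M3
  -> R3 @ bar 0 tick 0 v(2, 3): C5 above A4
  -> R5 @ bar 0 tick 0 v(0, 3): opens on M3
  -> R3 @ bar 0 tick 1 v(2, 3): C5 above A4
  -> R3 @ bar 0 tick 2 v(2, 3): C5 above A4
  -> R3 @ bar 0 tick 3 v(2, 3): C5 above A4
  -> R1 @ bar 1 tick 0 v(0, 1): F3/F4 P8 -> E3/E4 P8 similar
  -> R1 @ bar 1 tick 0 v(0, 2): F3/C5 P5 -> E3/B4 P5 similar
  -> R1 @ bar 1 tick 0 v(1, 2): F4/C5 P5 -> E4/B4 P5 similar
  -> R2 @ bar 1 tick 0 v(0, 3): F3/A4 M3 -> E3/E4 P8 similar
  -> R2 @ bar 1 tick 0 v(1, 3): F4/A4 M3 -> E4/E4 P1 similar
  -> R2 @ bar 1 tick 0 v(2, 3): C5/A4 m3 -> B4/E4 P5 similar
  -> R3 @ bar 1 tick 0 v(2, 3): B4 above E4
  -> R3 @ bar 1 tick 1 v(2, 3): B4 above E4
  -> R3 @ bar 1 tick 2 v(2, 3): B4 above E4
  -> R3 @ bar 1 tick 3 v(2, 3): B4 above E4
  -> R2 @ bar 2 tick 0 v(0, 3): E3/E4 P8 -> C3/G3 P5 similar
  -> R2 @ bar 2 tick 0 v(1, 2): E4/B4 P5 -> E3/E4 P8 similar
  -> R3 @ bar 2 tick 0 v(2, 3): E4 above G3
  -> R3 @ bar 2 tick 1 v(2, 3): E4 above G3
  -> R3 @ bar 2 tick 2 v(2, 3): E4 above G3
  -> R3 @ bar 2 tick 3 v(2, 3): E4 above G3
  -> R3 @ bar 3 tick 0 v(2, 3): A3 above F3
  -> R4 @ bar 3 tick 0 v(0, 2): B2/A3 m7 untreated
  -> R4 @ bar 3 tick 0 v(0, 3): B2/F3 TT untreated
  -> R3 @ bar 3 tick 1 v(2, 3): A3 above F3
  -> R3 @ bar 3 tick 2 v(2, 3): A3 above F3
  -> R3 @ bar 3 tick 3 v(2, 3): A3 above F3
  -> R2 @ bar 4 tick 0 v(0, 3): B2/F3 TT -> G3/G4 P8 similar
  -> R2 @ bar 4 tick 0 v(1, 2): G3/A3 M2 -> E4/B4 P5 similar
  -> R3 @ bar 4 tick 0 v(2, 3): B4 above G4
  -> R7 @ bar 4 tick 0 v(2,): A3->B4 leap 14st
  -> R7 @ bar 4 tick 0 v(3,): F3->G4 leap 14st
  -> R8 @ bar 4 tick 0 v(0, 3): penult P8 not 3rd/6th
  -> R3 @ bar 4 tick 1 v(2, 3): B4 above G4
  -> R3 @ bar 4 tick 2 v(2, 3): B4 above G4
  -> R3 @ bar 4 tick 3 v(2, 3): B4 above G4
  -> R1 @ bar 5 tick 0 v(1, 2): E4/B4 P5 -> F4/C5 P5 similar
  -> R3 @ bar 5 tick 0 v(2, 3): C5 above A4
  -> R3 @ bar 5 tick 1 v(2, 3): C5 above A4
  -> R3 @ bar 5 tick 2 v(2, 3): C5 above A4
  -> R3 @ bar 5 tick 3 v(2, 3): C5 above A4
  -> R6 @ bar 5 tick 3 v(0, 3): closes on M3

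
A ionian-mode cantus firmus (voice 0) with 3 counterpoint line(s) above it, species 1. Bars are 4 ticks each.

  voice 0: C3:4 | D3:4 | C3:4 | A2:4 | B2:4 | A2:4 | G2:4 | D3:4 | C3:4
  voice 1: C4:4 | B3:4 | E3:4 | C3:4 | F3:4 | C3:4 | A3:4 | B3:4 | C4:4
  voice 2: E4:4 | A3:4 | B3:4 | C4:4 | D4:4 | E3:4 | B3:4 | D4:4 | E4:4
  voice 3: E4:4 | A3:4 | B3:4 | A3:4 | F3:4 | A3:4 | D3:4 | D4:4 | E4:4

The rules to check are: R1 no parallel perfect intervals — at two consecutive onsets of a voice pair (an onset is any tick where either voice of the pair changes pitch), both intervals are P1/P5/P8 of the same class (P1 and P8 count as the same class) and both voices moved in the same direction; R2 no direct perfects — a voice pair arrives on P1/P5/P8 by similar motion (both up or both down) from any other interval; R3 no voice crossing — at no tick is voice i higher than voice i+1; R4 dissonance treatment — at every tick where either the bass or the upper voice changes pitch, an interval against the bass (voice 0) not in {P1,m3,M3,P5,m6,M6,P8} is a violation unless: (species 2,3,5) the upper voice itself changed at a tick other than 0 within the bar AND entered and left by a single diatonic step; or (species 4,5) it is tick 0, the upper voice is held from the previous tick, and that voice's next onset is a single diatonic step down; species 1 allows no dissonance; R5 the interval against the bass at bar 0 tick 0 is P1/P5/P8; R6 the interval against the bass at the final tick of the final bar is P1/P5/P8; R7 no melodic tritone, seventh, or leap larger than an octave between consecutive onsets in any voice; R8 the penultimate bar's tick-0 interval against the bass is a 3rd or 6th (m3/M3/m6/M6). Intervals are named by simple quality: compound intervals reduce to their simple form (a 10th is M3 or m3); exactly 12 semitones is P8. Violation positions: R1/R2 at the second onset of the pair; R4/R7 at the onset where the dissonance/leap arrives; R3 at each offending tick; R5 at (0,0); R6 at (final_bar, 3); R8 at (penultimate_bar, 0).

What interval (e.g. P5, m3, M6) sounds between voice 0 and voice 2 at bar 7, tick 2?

P8

voice 0=D3 voice 2=D4 -> P8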